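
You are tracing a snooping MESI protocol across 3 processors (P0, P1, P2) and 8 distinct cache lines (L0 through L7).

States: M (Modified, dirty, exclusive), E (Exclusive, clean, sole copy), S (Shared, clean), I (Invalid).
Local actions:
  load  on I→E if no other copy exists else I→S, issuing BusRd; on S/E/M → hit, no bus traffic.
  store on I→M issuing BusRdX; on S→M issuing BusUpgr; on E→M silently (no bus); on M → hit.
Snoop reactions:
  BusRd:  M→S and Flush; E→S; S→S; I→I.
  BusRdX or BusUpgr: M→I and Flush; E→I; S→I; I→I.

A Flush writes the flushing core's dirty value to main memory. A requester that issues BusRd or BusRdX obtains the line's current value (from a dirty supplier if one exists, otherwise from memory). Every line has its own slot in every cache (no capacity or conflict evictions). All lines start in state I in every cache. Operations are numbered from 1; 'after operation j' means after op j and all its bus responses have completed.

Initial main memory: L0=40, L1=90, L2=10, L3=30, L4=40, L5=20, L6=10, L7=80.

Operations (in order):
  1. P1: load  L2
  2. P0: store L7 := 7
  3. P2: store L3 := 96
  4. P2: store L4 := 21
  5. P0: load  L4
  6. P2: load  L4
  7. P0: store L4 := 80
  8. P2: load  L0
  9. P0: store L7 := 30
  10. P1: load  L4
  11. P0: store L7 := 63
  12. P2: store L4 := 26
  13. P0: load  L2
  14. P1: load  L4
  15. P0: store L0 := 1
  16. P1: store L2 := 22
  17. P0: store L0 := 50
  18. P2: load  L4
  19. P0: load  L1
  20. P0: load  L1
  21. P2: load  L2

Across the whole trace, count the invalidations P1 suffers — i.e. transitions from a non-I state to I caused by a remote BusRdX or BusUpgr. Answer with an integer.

invalidations = 1

[1] P1: load  L2 | P0:I, P1:E(10), P2:I | bus: BusRd
[2] P0: store L7 := 7 | P0:M(7), P1:I, P2:I | bus: BusRdX
[3] P2: store L3 := 96 | P0:I, P1:I, P2:M(96) | bus: BusRdX
[4] P2: store L4 := 21 | P0:I, P1:I, P2:M(21) | bus: BusRdX
[5] P0: load  L4 | P0:S(21), P1:I, P2:S(21) | bus: BusRd,Flush
[6] P2: load  L4 | P0:S(21), P1:I, P2:S(21) | bus: none
[7] P0: store L4 := 80 | P0:M(80), P1:I, P2:I | bus: BusUpgr
[8] P2: load  L0 | P0:I, P1:I, P2:E(40) | bus: BusRd
[9] P0: store L7 := 30 | P0:M(30), P1:I, P2:I | bus: none
[10] P1: load  L4 | P0:S(80), P1:S(80), P2:I | bus: BusRd,Flush
[11] P0: store L7 := 63 | P0:M(63), P1:I, P2:I | bus: none
[12] P2: store L4 := 26 | P0:I, P1:I, P2:M(26) | bus: BusRdX
[13] P0: load  L2 | P0:S(10), P1:S(10), P2:I | bus: BusRd
[14] P1: load  L4 | P0:I, P1:S(26), P2:S(26) | bus: BusRd,Flush
[15] P0: store L0 := 1 | P0:M(1), P1:I, P2:I | bus: BusRdX
[16] P1: store L2 := 22 | P0:I, P1:M(22), P2:I | bus: BusUpgr
[17] P0: store L0 := 50 | P0:M(50), P1:I, P2:I | bus: none
[18] P2: load  L4 | P0:I, P1:S(26), P2:S(26) | bus: none
[19] P0: load  L1 | P0:E(90), P1:I, P2:I | bus: BusRd
[20] P0: load  L1 | P0:E(90), P1:I, P2:I | bus: none
[21] P2: load  L2 | P0:I, P1:S(22), P2:S(22) | bus: BusRd,Flush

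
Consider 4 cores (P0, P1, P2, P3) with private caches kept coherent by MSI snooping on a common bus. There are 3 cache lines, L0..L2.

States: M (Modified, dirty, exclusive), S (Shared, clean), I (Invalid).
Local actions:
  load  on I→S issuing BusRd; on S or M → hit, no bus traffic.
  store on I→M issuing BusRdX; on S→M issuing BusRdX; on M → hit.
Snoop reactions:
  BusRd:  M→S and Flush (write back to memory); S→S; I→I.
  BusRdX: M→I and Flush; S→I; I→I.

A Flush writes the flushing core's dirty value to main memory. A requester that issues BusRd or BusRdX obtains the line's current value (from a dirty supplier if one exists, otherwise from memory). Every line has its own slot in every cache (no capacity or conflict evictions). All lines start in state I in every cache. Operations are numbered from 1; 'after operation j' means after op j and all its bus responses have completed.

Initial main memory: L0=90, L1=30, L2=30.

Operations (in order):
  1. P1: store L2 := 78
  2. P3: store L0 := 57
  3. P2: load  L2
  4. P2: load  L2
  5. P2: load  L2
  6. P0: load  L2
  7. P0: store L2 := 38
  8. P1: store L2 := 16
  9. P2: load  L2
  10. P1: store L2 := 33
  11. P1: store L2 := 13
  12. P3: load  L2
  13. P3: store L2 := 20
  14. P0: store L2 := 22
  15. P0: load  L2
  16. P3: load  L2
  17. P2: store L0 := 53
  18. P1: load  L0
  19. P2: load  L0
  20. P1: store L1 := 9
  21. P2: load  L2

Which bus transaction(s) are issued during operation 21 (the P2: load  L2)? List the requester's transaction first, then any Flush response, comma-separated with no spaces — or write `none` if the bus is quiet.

[1] P1: store L2 := 78 | P0:I, P1:M(78), P2:I, P3:I | bus: BusRdX
[2] P3: store L0 := 57 | P0:I, P1:I, P2:I, P3:M(57) | bus: BusRdX
[3] P2: load  L2 | P0:I, P1:S(78), P2:S(78), P3:I | bus: BusRd,Flush
[4] P2: load  L2 | P0:I, P1:S(78), P2:S(78), P3:I | bus: none
[5] P2: load  L2 | P0:I, P1:S(78), P2:S(78), P3:I | bus: none
[6] P0: load  L2 | P0:S(78), P1:S(78), P2:S(78), P3:I | bus: BusRd
[7] P0: store L2 := 38 | P0:M(38), P1:I, P2:I, P3:I | bus: BusRdX
[8] P1: store L2 := 16 | P0:I, P1:M(16), P2:I, P3:I | bus: BusRdX,Flush
[9] P2: load  L2 | P0:I, P1:S(16), P2:S(16), P3:I | bus: BusRd,Flush
[10] P1: store L2 := 33 | P0:I, P1:M(33), P2:I, P3:I | bus: BusRdX
[11] P1: store L2 := 13 | P0:I, P1:M(13), P2:I, P3:I | bus: none
[12] P3: load  L2 | P0:I, P1:S(13), P2:I, P3:S(13) | bus: BusRd,Flush
[13] P3: store L2 := 20 | P0:I, P1:I, P2:I, P3:M(20) | bus: BusRdX
[14] P0: store L2 := 22 | P0:M(22), P1:I, P2:I, P3:I | bus: BusRdX,Flush
[15] P0: load  L2 | P0:M(22), P1:I, P2:I, P3:I | bus: none
[16] P3: load  L2 | P0:S(22), P1:I, P2:I, P3:S(22) | bus: BusRd,Flush
[17] P2: store L0 := 53 | P0:I, P1:I, P2:M(53), P3:I | bus: BusRdX,Flush
[18] P1: load  L0 | P0:I, P1:S(53), P2:S(53), P3:I | bus: BusRd,Flush
[19] P2: load  L0 | P0:I, P1:S(53), P2:S(53), P3:I | bus: none
[20] P1: store L1 := 9 | P0:I, P1:M(9), P2:I, P3:I | bus: BusRdX
[21] P2: load  L2 | P0:S(22), P1:I, P2:S(22), P3:S(22) | bus: BusRd

bus = BusRd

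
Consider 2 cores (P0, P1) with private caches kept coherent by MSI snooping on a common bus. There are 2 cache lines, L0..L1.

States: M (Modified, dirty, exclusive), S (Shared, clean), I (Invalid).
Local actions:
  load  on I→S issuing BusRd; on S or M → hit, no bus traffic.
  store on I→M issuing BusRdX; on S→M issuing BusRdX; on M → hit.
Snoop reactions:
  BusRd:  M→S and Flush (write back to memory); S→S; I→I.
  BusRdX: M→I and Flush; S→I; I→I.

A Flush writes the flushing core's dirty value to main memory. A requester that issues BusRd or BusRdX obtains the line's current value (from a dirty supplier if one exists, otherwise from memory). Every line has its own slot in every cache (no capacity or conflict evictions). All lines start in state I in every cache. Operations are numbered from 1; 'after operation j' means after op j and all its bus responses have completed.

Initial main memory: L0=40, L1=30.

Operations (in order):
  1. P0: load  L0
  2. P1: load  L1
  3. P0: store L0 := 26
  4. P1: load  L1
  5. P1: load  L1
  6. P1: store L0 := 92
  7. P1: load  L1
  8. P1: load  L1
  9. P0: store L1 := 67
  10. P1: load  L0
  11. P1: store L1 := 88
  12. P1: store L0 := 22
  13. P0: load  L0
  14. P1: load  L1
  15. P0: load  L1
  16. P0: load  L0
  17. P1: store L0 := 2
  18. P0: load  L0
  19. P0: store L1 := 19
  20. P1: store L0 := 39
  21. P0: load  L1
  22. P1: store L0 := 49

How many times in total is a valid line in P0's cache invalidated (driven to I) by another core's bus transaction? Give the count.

  op1 P0: load  L0 → S/I on L0; bus BusRd; mem=40
  op2 P1: load  L1 → I/S on L1; bus BusRd; mem=30
  op3 P0: store L0 := 26 → M/I on L0; bus BusRdX; mem=40
  op4 P1: load  L1 → I/S on L1; bus (none); mem=30
  op5 P1: load  L1 → I/S on L1; bus (none); mem=30
  op6 P1: store L0 := 92 → I/M on L0; bus BusRdX Flush; mem=26
  op7 P1: load  L1 → I/S on L1; bus (none); mem=30
  op8 P1: load  L1 → I/S on L1; bus (none); mem=30
  op9 P0: store L1 := 67 → M/I on L1; bus BusRdX; mem=30
  op10 P1: load  L0 → I/M on L0; bus (none); mem=26
  op11 P1: store L1 := 88 → I/M on L1; bus BusRdX Flush; mem=67
  op12 P1: store L0 := 22 → I/M on L0; bus (none); mem=26
  op13 P0: load  L0 → S/S on L0; bus BusRd Flush; mem=22
  op14 P1: load  L1 → I/M on L1; bus (none); mem=67
  op15 P0: load  L1 → S/S on L1; bus BusRd Flush; mem=88
  op16 P0: load  L0 → S/S on L0; bus (none); mem=22
  op17 P1: store L0 := 2 → I/M on L0; bus BusRdX; mem=22
  op18 P0: load  L0 → S/S on L0; bus BusRd Flush; mem=2
  op19 P0: store L1 := 19 → M/I on L1; bus BusRdX; mem=88
  op20 P1: store L0 := 39 → I/M on L0; bus BusRdX; mem=2
  op21 P0: load  L1 → M/I on L1; bus (none); mem=88
  op22 P1: store L0 := 49 → I/M on L0; bus (none); mem=2

invalidations = 4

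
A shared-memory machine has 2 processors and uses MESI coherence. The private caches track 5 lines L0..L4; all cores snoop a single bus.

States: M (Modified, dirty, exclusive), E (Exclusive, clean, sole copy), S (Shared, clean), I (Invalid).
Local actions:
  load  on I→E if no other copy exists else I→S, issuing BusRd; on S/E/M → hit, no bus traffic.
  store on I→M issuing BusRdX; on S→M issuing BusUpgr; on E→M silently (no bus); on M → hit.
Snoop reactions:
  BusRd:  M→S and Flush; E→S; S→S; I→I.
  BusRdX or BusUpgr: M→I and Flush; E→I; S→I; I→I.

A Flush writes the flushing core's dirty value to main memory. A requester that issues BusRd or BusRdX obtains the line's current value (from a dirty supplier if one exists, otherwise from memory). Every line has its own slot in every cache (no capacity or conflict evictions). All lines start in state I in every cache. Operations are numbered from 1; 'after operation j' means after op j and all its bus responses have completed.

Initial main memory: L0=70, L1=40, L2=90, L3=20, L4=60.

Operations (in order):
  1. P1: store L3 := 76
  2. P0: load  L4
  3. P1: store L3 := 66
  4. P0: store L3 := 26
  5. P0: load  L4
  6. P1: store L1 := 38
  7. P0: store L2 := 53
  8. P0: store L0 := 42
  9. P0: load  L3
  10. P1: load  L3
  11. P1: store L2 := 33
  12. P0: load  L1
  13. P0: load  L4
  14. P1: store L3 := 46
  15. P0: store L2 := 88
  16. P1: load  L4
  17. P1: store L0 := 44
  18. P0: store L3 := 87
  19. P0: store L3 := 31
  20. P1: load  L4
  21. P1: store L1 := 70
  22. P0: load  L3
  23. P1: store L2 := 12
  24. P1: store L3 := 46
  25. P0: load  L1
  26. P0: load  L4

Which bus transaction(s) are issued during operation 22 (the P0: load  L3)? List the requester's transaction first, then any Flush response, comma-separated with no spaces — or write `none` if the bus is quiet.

bus = none

[1] P1: store L3 := 76 | P0:I, P1:M(76) | bus: BusRdX
[2] P0: load  L4 | P0:E(60), P1:I | bus: BusRd
[3] P1: store L3 := 66 | P0:I, P1:M(66) | bus: none
[4] P0: store L3 := 26 | P0:M(26), P1:I | bus: BusRdX,Flush
[5] P0: load  L4 | P0:E(60), P1:I | bus: none
[6] P1: store L1 := 38 | P0:I, P1:M(38) | bus: BusRdX
[7] P0: store L2 := 53 | P0:M(53), P1:I | bus: BusRdX
[8] P0: store L0 := 42 | P0:M(42), P1:I | bus: BusRdX
[9] P0: load  L3 | P0:M(26), P1:I | bus: none
[10] P1: load  L3 | P0:S(26), P1:S(26) | bus: BusRd,Flush
[11] P1: store L2 := 33 | P0:I, P1:M(33) | bus: BusRdX,Flush
[12] P0: load  L1 | P0:S(38), P1:S(38) | bus: BusRd,Flush
[13] P0: load  L4 | P0:E(60), P1:I | bus: none
[14] P1: store L3 := 46 | P0:I, P1:M(46) | bus: BusUpgr
[15] P0: store L2 := 88 | P0:M(88), P1:I | bus: BusRdX,Flush
[16] P1: load  L4 | P0:S(60), P1:S(60) | bus: BusRd
[17] P1: store L0 := 44 | P0:I, P1:M(44) | bus: BusRdX,Flush
[18] P0: store L3 := 87 | P0:M(87), P1:I | bus: BusRdX,Flush
[19] P0: store L3 := 31 | P0:M(31), P1:I | bus: none
[20] P1: load  L4 | P0:S(60), P1:S(60) | bus: none
[21] P1: store L1 := 70 | P0:I, P1:M(70) | bus: BusUpgr
[22] P0: load  L3 | P0:M(31), P1:I | bus: none
[23] P1: store L2 := 12 | P0:I, P1:M(12) | bus: BusRdX,Flush
[24] P1: store L3 := 46 | P0:I, P1:M(46) | bus: BusRdX,Flush
[25] P0: load  L1 | P0:S(70), P1:S(70) | bus: BusRd,Flush
[26] P0: load  L4 | P0:S(60), P1:S(60) | bus: none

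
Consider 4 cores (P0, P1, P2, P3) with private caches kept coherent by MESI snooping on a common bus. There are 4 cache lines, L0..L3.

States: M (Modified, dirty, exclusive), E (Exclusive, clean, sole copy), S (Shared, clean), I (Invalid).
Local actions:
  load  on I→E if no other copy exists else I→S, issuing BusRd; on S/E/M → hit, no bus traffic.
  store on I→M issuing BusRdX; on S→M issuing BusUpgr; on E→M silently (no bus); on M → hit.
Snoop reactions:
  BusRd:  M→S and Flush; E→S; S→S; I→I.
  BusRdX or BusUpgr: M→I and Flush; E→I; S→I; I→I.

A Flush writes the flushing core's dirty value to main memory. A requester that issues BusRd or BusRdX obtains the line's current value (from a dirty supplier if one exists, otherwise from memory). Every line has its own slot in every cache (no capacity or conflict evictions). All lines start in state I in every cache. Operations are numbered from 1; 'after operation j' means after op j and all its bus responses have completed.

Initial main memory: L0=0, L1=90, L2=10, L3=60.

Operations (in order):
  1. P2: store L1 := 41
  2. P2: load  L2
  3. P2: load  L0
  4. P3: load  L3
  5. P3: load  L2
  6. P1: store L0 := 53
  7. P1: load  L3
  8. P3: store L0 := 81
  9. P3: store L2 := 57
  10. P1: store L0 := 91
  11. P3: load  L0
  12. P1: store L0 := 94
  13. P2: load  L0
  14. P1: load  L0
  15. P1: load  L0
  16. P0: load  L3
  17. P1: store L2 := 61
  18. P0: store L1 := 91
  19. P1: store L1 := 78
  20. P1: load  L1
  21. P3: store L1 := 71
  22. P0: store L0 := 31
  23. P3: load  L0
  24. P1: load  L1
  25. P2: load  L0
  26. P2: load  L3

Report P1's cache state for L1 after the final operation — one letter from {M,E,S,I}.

state = S

step 1: P2: store L1 := 41  ⟶  IIMI  (L1)  txn=BusRdX  M[L1]=90
step 2: P2: load  L2  ⟶  IIEI  (L2)  txn=BusRd  M[L2]=10
step 3: P2: load  L0  ⟶  IIEI  (L0)  txn=BusRd  M[L0]=0
step 4: P3: load  L3  ⟶  IIIE  (L3)  txn=BusRd  M[L3]=60
step 5: P3: load  L2  ⟶  IISS  (L2)  txn=BusRd  M[L2]=10
step 6: P1: store L0 := 53  ⟶  IMII  (L0)  txn=BusRdX  M[L0]=0
step 7: P1: load  L3  ⟶  ISIS  (L3)  txn=BusRd  M[L3]=60
step 8: P3: store L0 := 81  ⟶  IIIM  (L0)  txn=BusRdX+Flush  M[L0]=53
step 9: P3: store L2 := 57  ⟶  IIIM  (L2)  txn=BusUpgr  M[L2]=10
step 10: P1: store L0 := 91  ⟶  IMII  (L0)  txn=BusRdX+Flush  M[L0]=81
step 11: P3: load  L0  ⟶  ISIS  (L0)  txn=BusRd+Flush  M[L0]=91
step 12: P1: store L0 := 94  ⟶  IMII  (L0)  txn=BusUpgr  M[L0]=91
step 13: P2: load  L0  ⟶  ISSI  (L0)  txn=BusRd+Flush  M[L0]=94
step 14: P1: load  L0  ⟶  ISSI  (L0)  txn=∅  M[L0]=94
step 15: P1: load  L0  ⟶  ISSI  (L0)  txn=∅  M[L0]=94
step 16: P0: load  L3  ⟶  SSIS  (L3)  txn=BusRd  M[L3]=60
step 17: P1: store L2 := 61  ⟶  IMII  (L2)  txn=BusRdX+Flush  M[L2]=57
step 18: P0: store L1 := 91  ⟶  MIII  (L1)  txn=BusRdX+Flush  M[L1]=41
step 19: P1: store L1 := 78  ⟶  IMII  (L1)  txn=BusRdX+Flush  M[L1]=91
step 20: P1: load  L1  ⟶  IMII  (L1)  txn=∅  M[L1]=91
step 21: P3: store L1 := 71  ⟶  IIIM  (L1)  txn=BusRdX+Flush  M[L1]=78
step 22: P0: store L0 := 31  ⟶  MIII  (L0)  txn=BusRdX  M[L0]=94
step 23: P3: load  L0  ⟶  SIIS  (L0)  txn=BusRd+Flush  M[L0]=31
step 24: P1: load  L1  ⟶  ISIS  (L1)  txn=BusRd+Flush  M[L1]=71
step 25: P2: load  L0  ⟶  SISS  (L0)  txn=BusRd  M[L0]=31
step 26: P2: load  L3  ⟶  SSSS  (L3)  txn=BusRd  M[L3]=60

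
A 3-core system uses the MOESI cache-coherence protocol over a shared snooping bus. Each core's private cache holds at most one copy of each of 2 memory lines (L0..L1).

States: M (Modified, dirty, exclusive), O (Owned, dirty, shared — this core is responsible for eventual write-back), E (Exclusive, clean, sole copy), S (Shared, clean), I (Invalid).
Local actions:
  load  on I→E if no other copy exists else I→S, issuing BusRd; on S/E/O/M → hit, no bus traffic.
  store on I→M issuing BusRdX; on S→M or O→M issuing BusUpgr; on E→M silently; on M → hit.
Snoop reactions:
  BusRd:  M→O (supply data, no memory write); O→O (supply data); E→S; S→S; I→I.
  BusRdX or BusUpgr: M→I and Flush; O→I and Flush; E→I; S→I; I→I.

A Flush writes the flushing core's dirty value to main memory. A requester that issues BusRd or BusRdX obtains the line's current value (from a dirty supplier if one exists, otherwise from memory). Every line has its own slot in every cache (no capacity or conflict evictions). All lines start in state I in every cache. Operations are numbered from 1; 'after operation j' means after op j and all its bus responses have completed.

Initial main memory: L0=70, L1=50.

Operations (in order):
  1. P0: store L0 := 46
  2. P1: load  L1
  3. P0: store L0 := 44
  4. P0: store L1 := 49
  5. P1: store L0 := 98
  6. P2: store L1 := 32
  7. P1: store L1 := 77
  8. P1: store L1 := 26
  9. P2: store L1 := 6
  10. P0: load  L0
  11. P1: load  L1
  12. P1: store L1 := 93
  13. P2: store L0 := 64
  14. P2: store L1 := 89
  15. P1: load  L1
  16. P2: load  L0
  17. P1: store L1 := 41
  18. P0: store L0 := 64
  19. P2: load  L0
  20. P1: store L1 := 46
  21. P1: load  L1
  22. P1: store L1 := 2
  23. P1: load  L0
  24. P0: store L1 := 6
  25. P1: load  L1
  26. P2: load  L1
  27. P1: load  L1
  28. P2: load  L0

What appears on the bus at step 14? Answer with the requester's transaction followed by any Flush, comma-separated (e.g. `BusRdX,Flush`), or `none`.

  op1 P0: store L0 := 46 → M/I/I on L0; bus BusRdX; mem=70
  op2 P1: load  L1 → I/E/I on L1; bus BusRd; mem=50
  op3 P0: store L0 := 44 → M/I/I on L0; bus (none); mem=70
  op4 P0: store L1 := 49 → M/I/I on L1; bus BusRdX; mem=50
  op5 P1: store L0 := 98 → I/M/I on L0; bus BusRdX Flush; mem=44
  op6 P2: store L1 := 32 → I/I/M on L1; bus BusRdX Flush; mem=49
  op7 P1: store L1 := 77 → I/M/I on L1; bus BusRdX Flush; mem=32
  op8 P1: store L1 := 26 → I/M/I on L1; bus (none); mem=32
  op9 P2: store L1 := 6 → I/I/M on L1; bus BusRdX Flush; mem=26
  op10 P0: load  L0 → S/O/I on L0; bus BusRd; mem=44
  op11 P1: load  L1 → I/S/O on L1; bus BusRd; mem=26
  op12 P1: store L1 := 93 → I/M/I on L1; bus BusUpgr Flush; mem=6
  op13 P2: store L0 := 64 → I/I/M on L0; bus BusRdX Flush; mem=98
  op14 P2: store L1 := 89 → I/I/M on L1; bus BusRdX Flush; mem=93
  op15 P1: load  L1 → I/S/O on L1; bus BusRd; mem=93
  op16 P2: load  L0 → I/I/M on L0; bus (none); mem=98
  op17 P1: store L1 := 41 → I/M/I on L1; bus BusUpgr Flush; mem=89
  op18 P0: store L0 := 64 → M/I/I on L0; bus BusRdX Flush; mem=64
  op19 P2: load  L0 → O/I/S on L0; bus BusRd; mem=64
  op20 P1: store L1 := 46 → I/M/I on L1; bus (none); mem=89
  op21 P1: load  L1 → I/M/I on L1; bus (none); mem=89
  op22 P1: store L1 := 2 → I/M/I on L1; bus (none); mem=89
  op23 P1: load  L0 → O/S/S on L0; bus BusRd; mem=64
  op24 P0: store L1 := 6 → M/I/I on L1; bus BusRdX Flush; mem=2
  op25 P1: load  L1 → O/S/I on L1; bus BusRd; mem=2
  op26 P2: load  L1 → O/S/S on L1; bus BusRd; mem=2
  op27 P1: load  L1 → O/S/S on L1; bus (none); mem=2
  op28 P2: load  L0 → O/S/S on L0; bus (none); mem=64

bus = BusRdX,Flush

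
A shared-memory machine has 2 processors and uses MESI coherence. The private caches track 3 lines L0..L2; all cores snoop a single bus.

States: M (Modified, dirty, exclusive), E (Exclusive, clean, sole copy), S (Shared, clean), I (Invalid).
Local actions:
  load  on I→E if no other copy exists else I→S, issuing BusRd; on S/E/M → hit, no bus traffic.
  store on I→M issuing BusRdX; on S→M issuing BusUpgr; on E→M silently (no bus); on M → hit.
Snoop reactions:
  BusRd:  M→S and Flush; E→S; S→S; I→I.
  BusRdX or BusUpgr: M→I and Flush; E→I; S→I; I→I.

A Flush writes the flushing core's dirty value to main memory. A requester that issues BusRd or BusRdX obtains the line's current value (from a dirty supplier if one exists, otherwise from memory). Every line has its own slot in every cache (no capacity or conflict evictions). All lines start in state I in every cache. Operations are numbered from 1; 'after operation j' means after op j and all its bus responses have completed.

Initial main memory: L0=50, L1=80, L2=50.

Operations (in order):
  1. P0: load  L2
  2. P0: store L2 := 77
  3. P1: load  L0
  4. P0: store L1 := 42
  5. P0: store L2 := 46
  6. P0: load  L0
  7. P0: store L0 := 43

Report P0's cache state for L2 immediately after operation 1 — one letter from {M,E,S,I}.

state = E

step 1: P0: load  L2  ⟶  EI  (L2)  txn=BusRd  M[L2]=50
step 2: P0: store L2 := 77  ⟶  MI  (L2)  txn=∅  M[L2]=50
step 3: P1: load  L0  ⟶  IE  (L0)  txn=BusRd  M[L0]=50
step 4: P0: store L1 := 42  ⟶  MI  (L1)  txn=BusRdX  M[L1]=80
step 5: P0: store L2 := 46  ⟶  MI  (L2)  txn=∅  M[L2]=50
step 6: P0: load  L0  ⟶  SS  (L0)  txn=BusRd  M[L0]=50
step 7: P0: store L0 := 43  ⟶  MI  (L0)  txn=BusUpgr  M[L0]=50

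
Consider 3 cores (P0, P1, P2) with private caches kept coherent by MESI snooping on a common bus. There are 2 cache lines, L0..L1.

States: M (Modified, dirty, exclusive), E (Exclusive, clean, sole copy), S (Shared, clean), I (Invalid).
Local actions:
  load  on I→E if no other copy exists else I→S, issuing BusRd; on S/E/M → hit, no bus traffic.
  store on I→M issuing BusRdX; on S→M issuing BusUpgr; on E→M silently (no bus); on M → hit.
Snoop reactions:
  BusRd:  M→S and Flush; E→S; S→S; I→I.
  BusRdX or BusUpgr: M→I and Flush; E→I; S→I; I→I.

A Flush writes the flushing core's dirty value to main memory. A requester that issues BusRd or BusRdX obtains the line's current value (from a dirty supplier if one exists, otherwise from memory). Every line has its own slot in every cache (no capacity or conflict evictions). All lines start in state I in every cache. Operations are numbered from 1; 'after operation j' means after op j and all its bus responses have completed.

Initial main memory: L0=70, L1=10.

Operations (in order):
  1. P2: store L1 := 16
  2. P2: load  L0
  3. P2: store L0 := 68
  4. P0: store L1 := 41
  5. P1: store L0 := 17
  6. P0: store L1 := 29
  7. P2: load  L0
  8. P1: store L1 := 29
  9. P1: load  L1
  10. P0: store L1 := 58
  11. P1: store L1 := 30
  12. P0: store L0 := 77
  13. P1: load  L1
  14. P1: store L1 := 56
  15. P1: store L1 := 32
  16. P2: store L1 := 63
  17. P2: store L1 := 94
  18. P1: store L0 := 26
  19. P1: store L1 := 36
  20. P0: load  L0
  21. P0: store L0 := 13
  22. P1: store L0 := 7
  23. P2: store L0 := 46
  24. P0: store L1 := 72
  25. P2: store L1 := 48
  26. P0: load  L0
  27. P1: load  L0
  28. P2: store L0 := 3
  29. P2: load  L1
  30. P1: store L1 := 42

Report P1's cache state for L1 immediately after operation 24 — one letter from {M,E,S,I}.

state = I

  op1 P2: store L1 := 16 → I/I/M on L1; bus BusRdX; mem=10
  op2 P2: load  L0 → I/I/E on L0; bus BusRd; mem=70
  op3 P2: store L0 := 68 → I/I/M on L0; bus (none); mem=70
  op4 P0: store L1 := 41 → M/I/I on L1; bus BusRdX Flush; mem=16
  op5 P1: store L0 := 17 → I/M/I on L0; bus BusRdX Flush; mem=68
  op6 P0: store L1 := 29 → M/I/I on L1; bus (none); mem=16
  op7 P2: load  L0 → I/S/S on L0; bus BusRd Flush; mem=17
  op8 P1: store L1 := 29 → I/M/I on L1; bus BusRdX Flush; mem=29
  op9 P1: load  L1 → I/M/I on L1; bus (none); mem=29
  op10 P0: store L1 := 58 → M/I/I on L1; bus BusRdX Flush; mem=29
  op11 P1: store L1 := 30 → I/M/I on L1; bus BusRdX Flush; mem=58
  op12 P0: store L0 := 77 → M/I/I on L0; bus BusRdX; mem=17
  op13 P1: load  L1 → I/M/I on L1; bus (none); mem=58
  op14 P1: store L1 := 56 → I/M/I on L1; bus (none); mem=58
  op15 P1: store L1 := 32 → I/M/I on L1; bus (none); mem=58
  op16 P2: store L1 := 63 → I/I/M on L1; bus BusRdX Flush; mem=32
  op17 P2: store L1 := 94 → I/I/M on L1; bus (none); mem=32
  op18 P1: store L0 := 26 → I/M/I on L0; bus BusRdX Flush; mem=77
  op19 P1: store L1 := 36 → I/M/I on L1; bus BusRdX Flush; mem=94
  op20 P0: load  L0 → S/S/I on L0; bus BusRd Flush; mem=26
  op21 P0: store L0 := 13 → M/I/I on L0; bus BusUpgr; mem=26
  op22 P1: store L0 := 7 → I/M/I on L0; bus BusRdX Flush; mem=13
  op23 P2: store L0 := 46 → I/I/M on L0; bus BusRdX Flush; mem=7
  op24 P0: store L1 := 72 → M/I/I on L1; bus BusRdX Flush; mem=36
  op25 P2: store L1 := 48 → I/I/M on L1; bus BusRdX Flush; mem=72
  op26 P0: load  L0 → S/I/S on L0; bus BusRd Flush; mem=46
  op27 P1: load  L0 → S/S/S on L0; bus BusRd; mem=46
  op28 P2: store L0 := 3 → I/I/M on L0; bus BusUpgr; mem=46
  op29 P2: load  L1 → I/I/M on L1; bus (none); mem=72
  op30 P1: store L1 := 42 → I/M/I on L1; bus BusRdX Flush; mem=48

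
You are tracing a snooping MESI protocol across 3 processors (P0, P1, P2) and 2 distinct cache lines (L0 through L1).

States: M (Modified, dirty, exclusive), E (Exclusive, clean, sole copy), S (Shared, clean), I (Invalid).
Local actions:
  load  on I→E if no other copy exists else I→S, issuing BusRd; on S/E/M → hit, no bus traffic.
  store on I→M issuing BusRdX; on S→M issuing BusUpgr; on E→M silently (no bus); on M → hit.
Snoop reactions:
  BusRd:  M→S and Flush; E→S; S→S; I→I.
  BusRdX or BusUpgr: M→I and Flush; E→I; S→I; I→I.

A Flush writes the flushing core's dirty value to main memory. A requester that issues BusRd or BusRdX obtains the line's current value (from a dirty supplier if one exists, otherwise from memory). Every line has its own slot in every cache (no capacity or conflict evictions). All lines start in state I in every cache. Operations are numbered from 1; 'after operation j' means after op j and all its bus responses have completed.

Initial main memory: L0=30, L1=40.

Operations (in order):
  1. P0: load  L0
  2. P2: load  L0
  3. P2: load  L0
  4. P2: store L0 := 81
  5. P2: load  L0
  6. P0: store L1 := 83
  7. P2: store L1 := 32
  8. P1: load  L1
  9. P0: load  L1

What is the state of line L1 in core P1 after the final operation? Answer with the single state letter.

[1] P0: load  L0 | P0:E(30), P1:I, P2:I | bus: BusRd
[2] P2: load  L0 | P0:S(30), P1:I, P2:S(30) | bus: BusRd
[3] P2: load  L0 | P0:S(30), P1:I, P2:S(30) | bus: none
[4] P2: store L0 := 81 | P0:I, P1:I, P2:M(81) | bus: BusUpgr
[5] P2: load  L0 | P0:I, P1:I, P2:M(81) | bus: none
[6] P0: store L1 := 83 | P0:M(83), P1:I, P2:I | bus: BusRdX
[7] P2: store L1 := 32 | P0:I, P1:I, P2:M(32) | bus: BusRdX,Flush
[8] P1: load  L1 | P0:I, P1:S(32), P2:S(32) | bus: BusRd,Flush
[9] P0: load  L1 | P0:S(32), P1:S(32), P2:S(32) | bus: BusRd

state = S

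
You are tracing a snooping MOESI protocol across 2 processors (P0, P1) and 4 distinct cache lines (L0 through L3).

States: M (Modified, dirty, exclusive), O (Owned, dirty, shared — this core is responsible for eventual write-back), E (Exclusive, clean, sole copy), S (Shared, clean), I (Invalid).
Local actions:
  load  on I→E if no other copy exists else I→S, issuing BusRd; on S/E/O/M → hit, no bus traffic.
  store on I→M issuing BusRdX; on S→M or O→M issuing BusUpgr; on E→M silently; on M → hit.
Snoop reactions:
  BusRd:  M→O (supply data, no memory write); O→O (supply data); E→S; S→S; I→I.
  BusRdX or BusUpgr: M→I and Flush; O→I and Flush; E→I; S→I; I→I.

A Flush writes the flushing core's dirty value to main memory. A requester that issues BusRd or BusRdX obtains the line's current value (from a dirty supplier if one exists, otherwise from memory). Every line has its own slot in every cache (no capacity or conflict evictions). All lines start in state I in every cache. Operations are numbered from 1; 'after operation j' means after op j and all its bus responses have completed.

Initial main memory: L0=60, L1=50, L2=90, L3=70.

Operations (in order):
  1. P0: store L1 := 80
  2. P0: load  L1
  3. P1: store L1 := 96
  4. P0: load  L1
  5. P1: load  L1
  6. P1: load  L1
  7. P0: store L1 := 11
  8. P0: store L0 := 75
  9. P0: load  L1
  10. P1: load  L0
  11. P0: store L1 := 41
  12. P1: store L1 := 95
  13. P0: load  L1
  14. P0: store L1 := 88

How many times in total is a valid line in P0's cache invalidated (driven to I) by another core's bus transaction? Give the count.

[1] P0: store L1 := 80 | P0:M(80), P1:I | bus: BusRdX
[2] P0: load  L1 | P0:M(80), P1:I | bus: none
[3] P1: store L1 := 96 | P0:I, P1:M(96) | bus: BusRdX,Flush
[4] P0: load  L1 | P0:S(96), P1:O(96) | bus: BusRd
[5] P1: load  L1 | P0:S(96), P1:O(96) | bus: none
[6] P1: load  L1 | P0:S(96), P1:O(96) | bus: none
[7] P0: store L1 := 11 | P0:M(11), P1:I | bus: BusUpgr,Flush
[8] P0: store L0 := 75 | P0:M(75), P1:I | bus: BusRdX
[9] P0: load  L1 | P0:M(11), P1:I | bus: none
[10] P1: load  L0 | P0:O(75), P1:S(75) | bus: BusRd
[11] P0: store L1 := 41 | P0:M(41), P1:I | bus: none
[12] P1: store L1 := 95 | P0:I, P1:M(95) | bus: BusRdX,Flush
[13] P0: load  L1 | P0:S(95), P1:O(95) | bus: BusRd
[14] P0: store L1 := 88 | P0:M(88), P1:I | bus: BusUpgr,Flush

invalidations = 2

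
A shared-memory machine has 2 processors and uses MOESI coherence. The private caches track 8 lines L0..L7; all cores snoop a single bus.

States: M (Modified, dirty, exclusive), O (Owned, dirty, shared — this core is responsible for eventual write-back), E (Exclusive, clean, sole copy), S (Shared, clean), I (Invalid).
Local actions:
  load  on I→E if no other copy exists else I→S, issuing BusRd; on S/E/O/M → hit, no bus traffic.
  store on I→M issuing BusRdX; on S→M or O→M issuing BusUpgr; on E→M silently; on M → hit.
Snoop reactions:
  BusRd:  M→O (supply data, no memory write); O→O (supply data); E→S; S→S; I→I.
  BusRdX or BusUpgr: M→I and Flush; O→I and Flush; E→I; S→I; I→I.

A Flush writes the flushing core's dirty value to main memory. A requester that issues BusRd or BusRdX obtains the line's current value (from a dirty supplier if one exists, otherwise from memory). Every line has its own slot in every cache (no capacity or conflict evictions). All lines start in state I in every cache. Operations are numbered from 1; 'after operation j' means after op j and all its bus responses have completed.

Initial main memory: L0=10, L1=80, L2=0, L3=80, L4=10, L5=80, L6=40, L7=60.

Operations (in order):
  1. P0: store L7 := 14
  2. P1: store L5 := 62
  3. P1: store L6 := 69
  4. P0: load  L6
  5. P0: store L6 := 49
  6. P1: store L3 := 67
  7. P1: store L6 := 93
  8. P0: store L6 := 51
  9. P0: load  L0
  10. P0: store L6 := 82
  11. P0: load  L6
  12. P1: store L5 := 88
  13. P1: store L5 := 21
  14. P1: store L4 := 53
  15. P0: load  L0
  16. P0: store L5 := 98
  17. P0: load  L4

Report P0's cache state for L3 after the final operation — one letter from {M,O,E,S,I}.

step 1: P0: store L7 := 14  ⟶  MI  (L7)  txn=BusRdX  M[L7]=60
step 2: P1: store L5 := 62  ⟶  IM  (L5)  txn=BusRdX  M[L5]=80
step 3: P1: store L6 := 69  ⟶  IM  (L6)  txn=BusRdX  M[L6]=40
step 4: P0: load  L6  ⟶  SO  (L6)  txn=BusRd  M[L6]=40
step 5: P0: store L6 := 49  ⟶  MI  (L6)  txn=BusUpgr+Flush  M[L6]=69
step 6: P1: store L3 := 67  ⟶  IM  (L3)  txn=BusRdX  M[L3]=80
step 7: P1: store L6 := 93  ⟶  IM  (L6)  txn=BusRdX+Flush  M[L6]=49
step 8: P0: store L6 := 51  ⟶  MI  (L6)  txn=BusRdX+Flush  M[L6]=93
step 9: P0: load  L0  ⟶  EI  (L0)  txn=BusRd  M[L0]=10
step 10: P0: store L6 := 82  ⟶  MI  (L6)  txn=∅  M[L6]=93
step 11: P0: load  L6  ⟶  MI  (L6)  txn=∅  M[L6]=93
step 12: P1: store L5 := 88  ⟶  IM  (L5)  txn=∅  M[L5]=80
step 13: P1: store L5 := 21  ⟶  IM  (L5)  txn=∅  M[L5]=80
step 14: P1: store L4 := 53  ⟶  IM  (L4)  txn=BusRdX  M[L4]=10
step 15: P0: load  L0  ⟶  EI  (L0)  txn=∅  M[L0]=10
step 16: P0: store L5 := 98  ⟶  MI  (L5)  txn=BusRdX+Flush  M[L5]=21
step 17: P0: load  L4  ⟶  SO  (L4)  txn=BusRd  M[L4]=10

state = I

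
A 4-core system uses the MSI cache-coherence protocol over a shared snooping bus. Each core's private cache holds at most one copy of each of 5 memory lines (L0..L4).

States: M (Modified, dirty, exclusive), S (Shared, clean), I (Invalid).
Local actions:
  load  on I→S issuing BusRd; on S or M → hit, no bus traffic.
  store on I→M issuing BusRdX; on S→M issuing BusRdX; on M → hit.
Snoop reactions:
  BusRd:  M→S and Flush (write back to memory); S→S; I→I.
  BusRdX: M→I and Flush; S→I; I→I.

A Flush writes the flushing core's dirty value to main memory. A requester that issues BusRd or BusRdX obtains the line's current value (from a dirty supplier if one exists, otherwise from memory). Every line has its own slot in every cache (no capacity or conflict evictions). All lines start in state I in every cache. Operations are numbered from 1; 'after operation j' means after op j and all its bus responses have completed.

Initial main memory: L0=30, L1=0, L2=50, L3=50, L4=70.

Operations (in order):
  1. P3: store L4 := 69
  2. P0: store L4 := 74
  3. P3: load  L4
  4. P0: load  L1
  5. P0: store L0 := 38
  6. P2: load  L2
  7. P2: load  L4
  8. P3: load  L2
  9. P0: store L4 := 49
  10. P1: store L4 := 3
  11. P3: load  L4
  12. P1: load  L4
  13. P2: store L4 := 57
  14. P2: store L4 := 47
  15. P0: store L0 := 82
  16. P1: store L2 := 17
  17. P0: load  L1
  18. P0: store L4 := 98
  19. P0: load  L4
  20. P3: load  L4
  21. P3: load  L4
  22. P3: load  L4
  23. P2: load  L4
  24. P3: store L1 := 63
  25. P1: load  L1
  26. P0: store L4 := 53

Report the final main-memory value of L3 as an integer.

memory[L3] = 50

step 1: P3: store L4 := 69  ⟶  IIIM  (L4)  txn=BusRdX  M[L4]=70
step 2: P0: store L4 := 74  ⟶  MIII  (L4)  txn=BusRdX+Flush  M[L4]=69
step 3: P3: load  L4  ⟶  SIIS  (L4)  txn=BusRd+Flush  M[L4]=74
step 4: P0: load  L1  ⟶  SIII  (L1)  txn=BusRd  M[L1]=0
step 5: P0: store L0 := 38  ⟶  MIII  (L0)  txn=BusRdX  M[L0]=30
step 6: P2: load  L2  ⟶  IISI  (L2)  txn=BusRd  M[L2]=50
step 7: P2: load  L4  ⟶  SISS  (L4)  txn=BusRd  M[L4]=74
step 8: P3: load  L2  ⟶  IISS  (L2)  txn=BusRd  M[L2]=50
step 9: P0: store L4 := 49  ⟶  MIII  (L4)  txn=BusRdX  M[L4]=74
step 10: P1: store L4 := 3  ⟶  IMII  (L4)  txn=BusRdX+Flush  M[L4]=49
step 11: P3: load  L4  ⟶  ISIS  (L4)  txn=BusRd+Flush  M[L4]=3
step 12: P1: load  L4  ⟶  ISIS  (L4)  txn=∅  M[L4]=3
step 13: P2: store L4 := 57  ⟶  IIMI  (L4)  txn=BusRdX  M[L4]=3
step 14: P2: store L4 := 47  ⟶  IIMI  (L4)  txn=∅  M[L4]=3
step 15: P0: store L0 := 82  ⟶  MIII  (L0)  txn=∅  M[L0]=30
step 16: P1: store L2 := 17  ⟶  IMII  (L2)  txn=BusRdX  M[L2]=50
step 17: P0: load  L1  ⟶  SIII  (L1)  txn=∅  M[L1]=0
step 18: P0: store L4 := 98  ⟶  MIII  (L4)  txn=BusRdX+Flush  M[L4]=47
step 19: P0: load  L4  ⟶  MIII  (L4)  txn=∅  M[L4]=47
step 20: P3: load  L4  ⟶  SIIS  (L4)  txn=BusRd+Flush  M[L4]=98
step 21: P3: load  L4  ⟶  SIIS  (L4)  txn=∅  M[L4]=98
step 22: P3: load  L4  ⟶  SIIS  (L4)  txn=∅  M[L4]=98
step 23: P2: load  L4  ⟶  SISS  (L4)  txn=BusRd  M[L4]=98
step 24: P3: store L1 := 63  ⟶  IIIM  (L1)  txn=BusRdX  M[L1]=0
step 25: P1: load  L1  ⟶  ISIS  (L1)  txn=BusRd+Flush  M[L1]=63
step 26: P0: store L4 := 53  ⟶  MIII  (L4)  txn=BusRdX  M[L4]=98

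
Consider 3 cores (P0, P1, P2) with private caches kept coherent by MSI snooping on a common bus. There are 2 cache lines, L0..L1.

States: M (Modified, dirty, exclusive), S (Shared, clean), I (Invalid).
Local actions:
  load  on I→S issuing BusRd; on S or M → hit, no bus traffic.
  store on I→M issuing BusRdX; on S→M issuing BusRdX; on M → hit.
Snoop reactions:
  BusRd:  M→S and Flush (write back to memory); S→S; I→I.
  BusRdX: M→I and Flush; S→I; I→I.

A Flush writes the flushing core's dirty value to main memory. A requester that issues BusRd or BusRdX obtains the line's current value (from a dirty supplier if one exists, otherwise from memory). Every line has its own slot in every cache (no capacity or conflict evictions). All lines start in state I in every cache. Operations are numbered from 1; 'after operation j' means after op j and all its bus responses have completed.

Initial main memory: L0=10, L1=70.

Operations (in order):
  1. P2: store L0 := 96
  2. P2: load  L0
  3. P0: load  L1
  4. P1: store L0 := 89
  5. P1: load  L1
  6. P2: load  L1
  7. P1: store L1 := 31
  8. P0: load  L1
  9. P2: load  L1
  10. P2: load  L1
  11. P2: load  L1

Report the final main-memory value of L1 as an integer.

1. P2: store L0 := 96  bus=[BusRdX]  L0: P0=I P1=I P2=M  mem[L0]=10
2. P2: load  L0  bus=[-]  L0: P0=I P1=I P2=M  mem[L0]=10
3. P0: load  L1  bus=[BusRd]  L1: P0=S P1=I P2=I  mem[L1]=70
4. P1: store L0 := 89  bus=[BusRdX,Flush]  L0: P0=I P1=M P2=I  mem[L0]=96
5. P1: load  L1  bus=[BusRd]  L1: P0=S P1=S P2=I  mem[L1]=70
6. P2: load  L1  bus=[BusRd]  L1: P0=S P1=S P2=S  mem[L1]=70
7. P1: store L1 := 31  bus=[BusRdX]  L1: P0=I P1=M P2=I  mem[L1]=70
8. P0: load  L1  bus=[BusRd,Flush]  L1: P0=S P1=S P2=I  mem[L1]=31
9. P2: load  L1  bus=[BusRd]  L1: P0=S P1=S P2=S  mem[L1]=31
10. P2: load  L1  bus=[-]  L1: P0=S P1=S P2=S  mem[L1]=31
11. P2: load  L1  bus=[-]  L1: P0=S P1=S P2=S  mem[L1]=31

memory[L1] = 31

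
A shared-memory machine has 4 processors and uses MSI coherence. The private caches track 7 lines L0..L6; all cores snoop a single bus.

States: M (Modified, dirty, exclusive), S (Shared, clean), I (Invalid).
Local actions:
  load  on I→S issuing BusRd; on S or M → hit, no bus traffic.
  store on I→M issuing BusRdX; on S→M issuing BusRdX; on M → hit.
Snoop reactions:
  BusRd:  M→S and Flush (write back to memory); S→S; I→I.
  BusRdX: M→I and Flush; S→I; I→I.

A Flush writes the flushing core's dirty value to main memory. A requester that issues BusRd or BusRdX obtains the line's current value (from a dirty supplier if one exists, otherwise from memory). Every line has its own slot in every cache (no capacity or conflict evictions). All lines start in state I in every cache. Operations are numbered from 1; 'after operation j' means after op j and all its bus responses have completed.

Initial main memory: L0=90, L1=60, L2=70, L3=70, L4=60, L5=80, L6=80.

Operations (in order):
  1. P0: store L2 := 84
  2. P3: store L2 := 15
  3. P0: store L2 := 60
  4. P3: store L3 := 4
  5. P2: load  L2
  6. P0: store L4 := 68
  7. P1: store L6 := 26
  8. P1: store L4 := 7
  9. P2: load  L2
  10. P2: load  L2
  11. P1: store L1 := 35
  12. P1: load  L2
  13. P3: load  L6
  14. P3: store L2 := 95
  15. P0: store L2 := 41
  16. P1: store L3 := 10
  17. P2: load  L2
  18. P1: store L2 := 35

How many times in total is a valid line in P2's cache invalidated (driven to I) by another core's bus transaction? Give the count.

1. P0: store L2 := 84  bus=[BusRdX]  L2: P0=M P1=I P2=I P3=I  mem[L2]=70
2. P3: store L2 := 15  bus=[BusRdX,Flush]  L2: P0=I P1=I P2=I P3=M  mem[L2]=84
3. P0: store L2 := 60  bus=[BusRdX,Flush]  L2: P0=M P1=I P2=I P3=I  mem[L2]=15
4. P3: store L3 := 4  bus=[BusRdX]  L3: P0=I P1=I P2=I P3=M  mem[L3]=70
5. P2: load  L2  bus=[BusRd,Flush]  L2: P0=S P1=I P2=S P3=I  mem[L2]=60
6. P0: store L4 := 68  bus=[BusRdX]  L4: P0=M P1=I P2=I P3=I  mem[L4]=60
7. P1: store L6 := 26  bus=[BusRdX]  L6: P0=I P1=M P2=I P3=I  mem[L6]=80
8. P1: store L4 := 7  bus=[BusRdX,Flush]  L4: P0=I P1=M P2=I P3=I  mem[L4]=68
9. P2: load  L2  bus=[-]  L2: P0=S P1=I P2=S P3=I  mem[L2]=60
10. P2: load  L2  bus=[-]  L2: P0=S P1=I P2=S P3=I  mem[L2]=60
11. P1: store L1 := 35  bus=[BusRdX]  L1: P0=I P1=M P2=I P3=I  mem[L1]=60
12. P1: load  L2  bus=[BusRd]  L2: P0=S P1=S P2=S P3=I  mem[L2]=60
13. P3: load  L6  bus=[BusRd,Flush]  L6: P0=I P1=S P2=I P3=S  mem[L6]=26
14. P3: store L2 := 95  bus=[BusRdX]  L2: P0=I P1=I P2=I P3=M  mem[L2]=60
15. P0: store L2 := 41  bus=[BusRdX,Flush]  L2: P0=M P1=I P2=I P3=I  mem[L2]=95
16. P1: store L3 := 10  bus=[BusRdX,Flush]  L3: P0=I P1=M P2=I P3=I  mem[L3]=4
17. P2: load  L2  bus=[BusRd,Flush]  L2: P0=S P1=I P2=S P3=I  mem[L2]=41
18. P1: store L2 := 35  bus=[BusRdX]  L2: P0=I P1=M P2=I P3=I  mem[L2]=41

invalidations = 2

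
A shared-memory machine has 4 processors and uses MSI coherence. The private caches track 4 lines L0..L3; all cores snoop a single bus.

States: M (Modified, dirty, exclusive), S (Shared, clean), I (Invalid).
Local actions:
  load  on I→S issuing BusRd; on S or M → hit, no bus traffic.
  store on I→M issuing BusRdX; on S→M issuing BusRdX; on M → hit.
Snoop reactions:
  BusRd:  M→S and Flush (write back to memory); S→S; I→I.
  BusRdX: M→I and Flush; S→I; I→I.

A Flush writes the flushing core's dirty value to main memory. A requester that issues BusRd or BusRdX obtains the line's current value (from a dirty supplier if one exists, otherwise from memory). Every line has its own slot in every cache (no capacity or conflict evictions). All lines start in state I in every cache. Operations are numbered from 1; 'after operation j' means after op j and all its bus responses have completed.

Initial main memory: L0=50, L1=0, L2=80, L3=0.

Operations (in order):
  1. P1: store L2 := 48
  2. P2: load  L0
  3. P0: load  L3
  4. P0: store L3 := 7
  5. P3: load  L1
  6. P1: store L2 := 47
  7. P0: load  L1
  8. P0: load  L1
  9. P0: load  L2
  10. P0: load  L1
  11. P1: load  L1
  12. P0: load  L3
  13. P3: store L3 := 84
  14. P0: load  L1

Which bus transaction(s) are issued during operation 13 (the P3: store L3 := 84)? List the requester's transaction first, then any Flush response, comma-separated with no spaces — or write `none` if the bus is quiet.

1. P1: store L2 := 48  bus=[BusRdX]  L2: P0=I P1=M P2=I P3=I  mem[L2]=80
2. P2: load  L0  bus=[BusRd]  L0: P0=I P1=I P2=S P3=I  mem[L0]=50
3. P0: load  L3  bus=[BusRd]  L3: P0=S P1=I P2=I P3=I  mem[L3]=0
4. P0: store L3 := 7  bus=[BusRdX]  L3: P0=M P1=I P2=I P3=I  mem[L3]=0
5. P3: load  L1  bus=[BusRd]  L1: P0=I P1=I P2=I P3=S  mem[L1]=0
6. P1: store L2 := 47  bus=[-]  L2: P0=I P1=M P2=I P3=I  mem[L2]=80
7. P0: load  L1  bus=[BusRd]  L1: P0=S P1=I P2=I P3=S  mem[L1]=0
8. P0: load  L1  bus=[-]  L1: P0=S P1=I P2=I P3=S  mem[L1]=0
9. P0: load  L2  bus=[BusRd,Flush]  L2: P0=S P1=S P2=I P3=I  mem[L2]=47
10. P0: load  L1  bus=[-]  L1: P0=S P1=I P2=I P3=S  mem[L1]=0
11. P1: load  L1  bus=[BusRd]  L1: P0=S P1=S P2=I P3=S  mem[L1]=0
12. P0: load  L3  bus=[-]  L3: P0=M P1=I P2=I P3=I  mem[L3]=0
13. P3: store L3 := 84  bus=[BusRdX,Flush]  L3: P0=I P1=I P2=I P3=M  mem[L3]=7
14. P0: load  L1  bus=[-]  L1: P0=S P1=S P2=I P3=S  mem[L1]=0

bus = BusRdX,Flush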